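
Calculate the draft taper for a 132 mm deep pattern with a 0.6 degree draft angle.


Formula: taper = depth * tan(draft_angle)
tan(0.6 deg) = 0.0104724
taper = 132 mm * 0.0104724 = 1.3824 mm


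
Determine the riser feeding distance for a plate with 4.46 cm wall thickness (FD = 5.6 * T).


Formula: FD = 5.6 * T  (riser feeding-distance rule)
FD = 5.6 * 4.46 cm = 24.9760 cm

24.9760 cm


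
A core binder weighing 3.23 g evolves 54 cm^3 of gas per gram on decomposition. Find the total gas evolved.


Formula: V_gas = W_binder * gas_evolution_rate
V = 3.23 g * 54 cm^3/g = 174.4200 cm^3

Final answer: 174.4200 cm^3


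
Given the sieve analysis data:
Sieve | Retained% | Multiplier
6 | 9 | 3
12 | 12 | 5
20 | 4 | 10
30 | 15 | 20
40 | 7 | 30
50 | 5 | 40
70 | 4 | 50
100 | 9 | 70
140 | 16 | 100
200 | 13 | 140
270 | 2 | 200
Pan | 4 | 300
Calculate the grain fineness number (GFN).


Formula: GFN = sum(pct * multiplier) / sum(pct)
sum(pct * multiplier) = 6687
sum(pct) = 100
GFN = 6687 / 100 = 66.87

Final answer: 66.87


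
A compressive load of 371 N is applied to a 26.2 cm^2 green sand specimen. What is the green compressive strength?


Formula: Compressive Strength = Force / Area
Strength = 371 N / 26.2 cm^2 = 14.1603 N/cm^2

Answer: 14.1603 N/cm^2


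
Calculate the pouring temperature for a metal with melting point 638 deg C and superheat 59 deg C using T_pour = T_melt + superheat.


Formula: T_pour = T_melt + Superheat
T_pour = 638 + 59 = 697 deg C

Answer: 697 deg C


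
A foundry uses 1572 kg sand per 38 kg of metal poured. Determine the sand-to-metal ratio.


Formula: Sand-to-Metal Ratio = W_sand / W_metal
Ratio = 1572 kg / 38 kg = 41.3684

Final answer: 41.3684


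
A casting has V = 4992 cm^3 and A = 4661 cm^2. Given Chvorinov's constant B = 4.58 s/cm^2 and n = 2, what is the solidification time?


Formula: t_s = B * (V/A)^n  (Chvorinov's rule, n=2)
Modulus M = V/A = 4992/4661 = 1.071015 cm
M^2 = 1.071015^2 = 1.147073 cm^2
t_s = 4.58 * 1.147073 = 5.2536 s


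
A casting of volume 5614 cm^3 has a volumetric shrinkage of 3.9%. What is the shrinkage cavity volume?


Formula: V_shrink = V_casting * shrinkage_pct / 100
V_shrink = 5614 cm^3 * 3.9 / 100 = 218.9460 cm^3

218.9460 cm^3


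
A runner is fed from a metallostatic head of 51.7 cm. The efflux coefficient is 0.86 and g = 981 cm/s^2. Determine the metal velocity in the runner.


Formula: v = Cd * sqrt(2 * g * h)  (Torricelli with discharge coefficient)
2*g*h = 2 * 981 * 51.7 = 101435.4 cm^2/s^2
sqrt(101435.4) = 318.48925 cm/s
v = 0.86 * 318.48925 = 273.9008 cm/s


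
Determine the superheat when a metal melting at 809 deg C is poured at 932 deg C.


Formula: Superheat = T_pour - T_melt
Superheat = 932 - 809 = 123 deg C


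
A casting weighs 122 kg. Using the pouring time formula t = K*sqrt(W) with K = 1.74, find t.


Formula: t = K * sqrt(W)
sqrt(W) = sqrt(122) = 11.04536
t = 1.74 * 11.04536 = 19.2189 s

Answer: 19.2189 s


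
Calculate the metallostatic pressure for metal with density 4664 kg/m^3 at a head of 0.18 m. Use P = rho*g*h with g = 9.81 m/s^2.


Formula: P = rho * g * h
rho * g = 4664 * 9.81 = 45753.84 N/m^3
P = 45753.84 * 0.18 = 8235.6912 Pa

Final answer: 8235.6912 Pa


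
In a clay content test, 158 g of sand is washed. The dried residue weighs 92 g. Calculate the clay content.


Formula: Clay% = (W_total - W_washed) / W_total * 100
Clay mass = 158 - 92 = 66 g
Clay% = 66 / 158 * 100 = 41.7722%


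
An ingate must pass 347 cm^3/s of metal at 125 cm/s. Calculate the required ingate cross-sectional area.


Formula: A_ingate = Q / v  (continuity equation)
A = 347 cm^3/s / 125 cm/s = 2.7760 cm^2

2.7760 cm^2


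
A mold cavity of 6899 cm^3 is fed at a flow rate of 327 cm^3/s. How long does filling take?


Formula: t_fill = V_mold / Q_flow
t = 6899 cm^3 / 327 cm^3/s = 21.0979 s


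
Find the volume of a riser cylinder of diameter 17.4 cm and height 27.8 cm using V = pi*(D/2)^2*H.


Formula: V = pi * (D/2)^2 * H  (cylinder volume)
Radius = D/2 = 17.4/2 = 8.7 cm
V = pi * 8.7^2 * 27.8 = 6610.4827 cm^3

Final answer: 6610.4827 cm^3


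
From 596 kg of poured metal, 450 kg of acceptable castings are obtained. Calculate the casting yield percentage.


Formula: Casting Yield = (W_good / W_total) * 100
Yield = (450 kg / 596 kg) * 100 = 75.5034%

Answer: 75.5034%


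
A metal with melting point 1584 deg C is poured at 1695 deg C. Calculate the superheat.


Formula: Superheat = T_pour - T_melt
Superheat = 1695 - 1584 = 111 deg C

Answer: 111 deg C


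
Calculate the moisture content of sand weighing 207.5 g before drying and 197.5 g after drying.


Formula: MC = (W_wet - W_dry) / W_wet * 100
Water mass = 207.5 - 197.5 = 10.0 g
MC = 10.0 / 207.5 * 100 = 4.8193%


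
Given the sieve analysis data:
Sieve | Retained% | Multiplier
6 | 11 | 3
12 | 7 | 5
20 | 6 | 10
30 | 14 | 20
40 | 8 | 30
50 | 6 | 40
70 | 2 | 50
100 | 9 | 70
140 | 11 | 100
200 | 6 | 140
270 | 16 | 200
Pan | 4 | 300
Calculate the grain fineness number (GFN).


Formula: GFN = sum(pct * multiplier) / sum(pct)
sum(pct * multiplier) = 7958
sum(pct) = 100
GFN = 7958 / 100 = 79.58


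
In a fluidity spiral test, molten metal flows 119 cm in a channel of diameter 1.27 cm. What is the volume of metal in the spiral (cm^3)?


Formula: V = pi * (d/2)^2 * L  (cylinder volume)
Radius = 1.27/2 = 0.635 cm
V = pi * 0.635^2 * 119 = 150.7455 cm^3


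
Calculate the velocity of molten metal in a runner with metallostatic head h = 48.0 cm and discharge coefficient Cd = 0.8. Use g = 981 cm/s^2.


Formula: v = Cd * sqrt(2 * g * h)  (Torricelli with discharge coefficient)
2*g*h = 2 * 981 * 48.0 = 94176.0 cm^2/s^2
sqrt(94176.0) = 306.88108 cm/s
v = 0.8 * 306.88108 = 245.5049 cm/s

Final answer: 245.5049 cm/s


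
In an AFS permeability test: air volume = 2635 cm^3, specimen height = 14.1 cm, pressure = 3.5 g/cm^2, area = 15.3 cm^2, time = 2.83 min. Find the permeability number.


Formula: Permeability Number P = (V * H) / (p * A * t)
Numerator: V * H = 2635 * 14.1 = 37153.5
Denominator: p * A * t = 3.5 * 15.3 * 2.83 = 151.5465
P = 37153.5 / 151.5465 = 245.1624

Answer: 245.1624


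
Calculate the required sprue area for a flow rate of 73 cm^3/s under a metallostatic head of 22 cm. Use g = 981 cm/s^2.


Formula: v = sqrt(2*g*h), A = Q/v
Velocity: v = sqrt(2 * 981 * 22) = sqrt(43164) = 207.7595 cm/s
Sprue area: A = Q / v = 73 / 207.7595 = 0.3514 cm^2


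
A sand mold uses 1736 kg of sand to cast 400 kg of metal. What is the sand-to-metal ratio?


Formula: Sand-to-Metal Ratio = W_sand / W_metal
Ratio = 1736 kg / 400 kg = 4.3400

4.3400


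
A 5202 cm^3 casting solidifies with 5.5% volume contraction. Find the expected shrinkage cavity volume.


Formula: V_shrink = V_casting * shrinkage_pct / 100
V_shrink = 5202 cm^3 * 5.5 / 100 = 286.1100 cm^3

Answer: 286.1100 cm^3


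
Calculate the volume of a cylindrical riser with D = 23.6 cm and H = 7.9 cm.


Formula: V = pi * (D/2)^2 * H  (cylinder volume)
Radius = D/2 = 23.6/2 = 11.8 cm
V = pi * 11.8^2 * 7.9 = 3455.7394 cm^3

Answer: 3455.7394 cm^3


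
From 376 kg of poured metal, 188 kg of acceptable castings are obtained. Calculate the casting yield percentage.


Formula: Casting Yield = (W_good / W_total) * 100
Yield = (188 kg / 376 kg) * 100 = 50.0000%

50.0000%


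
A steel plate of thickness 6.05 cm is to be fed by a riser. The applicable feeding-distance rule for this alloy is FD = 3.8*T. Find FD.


Formula: FD = 3.8 * T  (riser feeding-distance rule)
FD = 3.8 * 6.05 cm = 22.9900 cm

Answer: 22.9900 cm


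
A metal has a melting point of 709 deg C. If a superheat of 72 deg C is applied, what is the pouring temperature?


Formula: T_pour = T_melt + Superheat
T_pour = 709 + 72 = 781 deg C

Final answer: 781 deg C


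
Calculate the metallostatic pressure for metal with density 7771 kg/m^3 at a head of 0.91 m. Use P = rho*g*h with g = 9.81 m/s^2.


Formula: P = rho * g * h
rho * g = 7771 * 9.81 = 76233.51 N/m^3
P = 76233.51 * 0.91 = 69372.4941 Pa

Final answer: 69372.4941 Pa


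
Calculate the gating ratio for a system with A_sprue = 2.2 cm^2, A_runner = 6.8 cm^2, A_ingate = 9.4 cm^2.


Sprue:Runner:Ingate = 1 : 6.8/2.2 : 9.4/2.2 = 1:3.09:4.27

1:3.09:4.27


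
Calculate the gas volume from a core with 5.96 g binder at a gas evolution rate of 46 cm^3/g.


Formula: V_gas = W_binder * gas_evolution_rate
V = 5.96 g * 46 cm^3/g = 274.1600 cm^3

Final answer: 274.1600 cm^3


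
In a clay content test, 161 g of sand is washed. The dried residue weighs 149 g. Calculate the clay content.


Formula: Clay% = (W_total - W_washed) / W_total * 100
Clay mass = 161 - 149 = 12 g
Clay% = 12 / 161 * 100 = 7.4534%

Answer: 7.4534%


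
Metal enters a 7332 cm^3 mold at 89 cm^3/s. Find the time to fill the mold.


Formula: t_fill = V_mold / Q_flow
t = 7332 cm^3 / 89 cm^3/s = 82.3820 s

Final answer: 82.3820 s


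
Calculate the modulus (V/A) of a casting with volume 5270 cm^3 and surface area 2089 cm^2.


Formula: Casting Modulus M = V / A
M = 5270 cm^3 / 2089 cm^2 = 2.5227 cm


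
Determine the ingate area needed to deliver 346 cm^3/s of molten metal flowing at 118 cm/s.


Formula: A_ingate = Q / v  (continuity equation)
A = 346 cm^3/s / 118 cm/s = 2.9322 cm^2

Final answer: 2.9322 cm^2


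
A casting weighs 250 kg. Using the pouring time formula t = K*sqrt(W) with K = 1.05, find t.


Formula: t = K * sqrt(W)
sqrt(W) = sqrt(250) = 15.81139
t = 1.05 * 15.81139 = 16.6020 s

16.6020 s


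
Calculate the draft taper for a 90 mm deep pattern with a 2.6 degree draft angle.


Formula: taper = depth * tan(draft_angle)
tan(2.6 deg) = 0.0454097
taper = 90 mm * 0.0454097 = 4.0869 mm

Answer: 4.0869 mm


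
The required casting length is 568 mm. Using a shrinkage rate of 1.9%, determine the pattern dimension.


Formula: L_pattern = L_casting * (1 + shrinkage_rate/100)
Shrinkage factor = 1 + 1.9/100 = 1.019
L_pattern = 568 mm * 1.019 = 578.7920 mm

Answer: 578.7920 mm


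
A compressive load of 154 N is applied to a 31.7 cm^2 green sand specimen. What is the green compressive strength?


Formula: Compressive Strength = Force / Area
Strength = 154 N / 31.7 cm^2 = 4.8580 N/cm^2

4.8580 N/cm^2


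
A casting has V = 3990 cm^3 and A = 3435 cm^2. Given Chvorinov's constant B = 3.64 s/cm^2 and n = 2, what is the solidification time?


Formula: t_s = B * (V/A)^n  (Chvorinov's rule, n=2)
Modulus M = V/A = 3990/3435 = 1.161572 cm
M^2 = 1.161572^2 = 1.349250 cm^2
t_s = 3.64 * 1.349250 = 4.9113 s

Final answer: 4.9113 s


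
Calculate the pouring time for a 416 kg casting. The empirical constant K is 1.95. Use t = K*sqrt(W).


Formula: t = K * sqrt(W)
sqrt(W) = sqrt(416) = 20.39608
t = 1.95 * 20.39608 = 39.7724 s

Final answer: 39.7724 s


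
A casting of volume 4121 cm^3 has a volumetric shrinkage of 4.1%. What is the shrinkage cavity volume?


Formula: V_shrink = V_casting * shrinkage_pct / 100
V_shrink = 4121 cm^3 * 4.1 / 100 = 168.9610 cm^3


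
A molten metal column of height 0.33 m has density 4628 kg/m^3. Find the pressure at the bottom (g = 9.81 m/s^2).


Formula: P = rho * g * h
rho * g = 4628 * 9.81 = 45400.68 N/m^3
P = 45400.68 * 0.33 = 14982.2244 Pa

Answer: 14982.2244 Pa


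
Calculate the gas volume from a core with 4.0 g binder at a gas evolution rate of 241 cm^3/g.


Formula: V_gas = W_binder * gas_evolution_rate
V = 4.0 g * 241 cm^3/g = 964.0000 cm^3

Answer: 964.0000 cm^3


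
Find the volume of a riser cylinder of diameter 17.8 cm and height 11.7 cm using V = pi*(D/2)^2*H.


Formula: V = pi * (D/2)^2 * H  (cylinder volume)
Radius = D/2 = 17.8/2 = 8.9 cm
V = pi * 8.9^2 * 11.7 = 2911.4930 cm^3

2911.4930 cm^3


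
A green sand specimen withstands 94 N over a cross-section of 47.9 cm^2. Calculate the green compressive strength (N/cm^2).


Formula: Compressive Strength = Force / Area
Strength = 94 N / 47.9 cm^2 = 1.9624 N/cm^2

Answer: 1.9624 N/cm^2


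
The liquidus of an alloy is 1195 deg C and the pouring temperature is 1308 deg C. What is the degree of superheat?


Formula: Superheat = T_pour - T_melt
Superheat = 1308 - 1195 = 113 deg C

113 deg C


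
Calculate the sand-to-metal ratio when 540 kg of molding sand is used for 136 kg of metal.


Formula: Sand-to-Metal Ratio = W_sand / W_metal
Ratio = 540 kg / 136 kg = 3.9706

Final answer: 3.9706


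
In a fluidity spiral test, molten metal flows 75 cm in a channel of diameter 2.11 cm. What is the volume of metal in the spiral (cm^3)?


Formula: V = pi * (d/2)^2 * L  (cylinder volume)
Radius = 2.11/2 = 1.055 cm
V = pi * 1.055^2 * 75 = 262.2503 cm^3

Final answer: 262.2503 cm^3


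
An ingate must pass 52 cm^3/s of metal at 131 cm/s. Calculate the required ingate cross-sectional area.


Formula: A_ingate = Q / v  (continuity equation)
A = 52 cm^3/s / 131 cm/s = 0.3969 cm^2

Final answer: 0.3969 cm^2


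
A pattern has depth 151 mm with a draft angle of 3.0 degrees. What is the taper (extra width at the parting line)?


Formula: taper = depth * tan(draft_angle)
tan(3.0 deg) = 0.0524078
taper = 151 mm * 0.0524078 = 7.9136 mm

7.9136 mm


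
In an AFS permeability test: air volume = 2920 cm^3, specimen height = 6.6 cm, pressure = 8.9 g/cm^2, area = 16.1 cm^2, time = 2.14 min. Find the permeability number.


Formula: Permeability Number P = (V * H) / (p * A * t)
Numerator: V * H = 2920 * 6.6 = 19272.0
Denominator: p * A * t = 8.9 * 16.1 * 2.14 = 306.6406
P = 19272.0 / 306.6406 = 62.8488

62.8488


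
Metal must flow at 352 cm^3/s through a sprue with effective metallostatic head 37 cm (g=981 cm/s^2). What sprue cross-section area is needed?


Formula: v = sqrt(2*g*h), A = Q/v
Velocity: v = sqrt(2 * 981 * 37) = sqrt(72594) = 269.4327 cm/s
Sprue area: A = Q / v = 352 / 269.4327 = 1.3064 cm^2

Answer: 1.3064 cm^2


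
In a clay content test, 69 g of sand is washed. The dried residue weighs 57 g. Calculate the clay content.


Formula: Clay% = (W_total - W_washed) / W_total * 100
Clay mass = 69 - 57 = 12 g
Clay% = 12 / 69 * 100 = 17.3913%

17.3913%


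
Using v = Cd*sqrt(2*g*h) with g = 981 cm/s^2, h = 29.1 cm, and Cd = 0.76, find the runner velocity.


Formula: v = Cd * sqrt(2 * g * h)  (Torricelli with discharge coefficient)
2*g*h = 2 * 981 * 29.1 = 57094.2 cm^2/s^2
sqrt(57094.2) = 238.94393 cm/s
v = 0.76 * 238.94393 = 181.5974 cm/s


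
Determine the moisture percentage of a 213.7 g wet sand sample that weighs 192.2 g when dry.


Formula: MC = (W_wet - W_dry) / W_wet * 100
Water mass = 213.7 - 192.2 = 21.5 g
MC = 21.5 / 213.7 * 100 = 10.0608%

10.0608%


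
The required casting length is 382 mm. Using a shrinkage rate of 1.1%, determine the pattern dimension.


Formula: L_pattern = L_casting * (1 + shrinkage_rate/100)
Shrinkage factor = 1 + 1.1/100 = 1.011
L_pattern = 382 mm * 1.011 = 386.2020 mm

Answer: 386.2020 mm


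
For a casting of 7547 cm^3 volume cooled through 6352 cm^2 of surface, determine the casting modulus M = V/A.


Formula: Casting Modulus M = V / A
M = 7547 cm^3 / 6352 cm^2 = 1.1881 cm

Final answer: 1.1881 cm


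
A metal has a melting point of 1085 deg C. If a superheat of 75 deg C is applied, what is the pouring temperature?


Formula: T_pour = T_melt + Superheat
T_pour = 1085 + 75 = 1160 deg C

Final answer: 1160 deg C


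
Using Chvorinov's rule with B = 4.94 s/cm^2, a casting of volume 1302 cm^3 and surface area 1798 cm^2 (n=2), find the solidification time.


Formula: t_s = B * (V/A)^n  (Chvorinov's rule, n=2)
Modulus M = V/A = 1302/1798 = 0.724138 cm
M^2 = 0.724138^2 = 0.524376 cm^2
t_s = 4.94 * 0.524376 = 2.5904 s

Final answer: 2.5904 s


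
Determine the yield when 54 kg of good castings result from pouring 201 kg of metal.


Formula: Casting Yield = (W_good / W_total) * 100
Yield = (54 kg / 201 kg) * 100 = 26.8657%

Final answer: 26.8657%


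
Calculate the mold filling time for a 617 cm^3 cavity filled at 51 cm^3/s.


Formula: t_fill = V_mold / Q_flow
t = 617 cm^3 / 51 cm^3/s = 12.0980 s


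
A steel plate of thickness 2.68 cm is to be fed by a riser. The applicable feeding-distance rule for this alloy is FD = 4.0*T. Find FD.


Formula: FD = 4.0 * T  (riser feeding-distance rule)
FD = 4.0 * 2.68 cm = 10.7200 cm

Answer: 10.7200 cm


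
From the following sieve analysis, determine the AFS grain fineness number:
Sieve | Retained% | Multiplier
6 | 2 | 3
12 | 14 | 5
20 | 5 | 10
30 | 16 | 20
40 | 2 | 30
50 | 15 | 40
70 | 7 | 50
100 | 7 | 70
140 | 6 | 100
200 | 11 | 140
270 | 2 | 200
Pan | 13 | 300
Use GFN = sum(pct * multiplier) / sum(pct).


Formula: GFN = sum(pct * multiplier) / sum(pct)
sum(pct * multiplier) = 8386
sum(pct) = 100
GFN = 8386 / 100 = 83.86

Final answer: 83.86


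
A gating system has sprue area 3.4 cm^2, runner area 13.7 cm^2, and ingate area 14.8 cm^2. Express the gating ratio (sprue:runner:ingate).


Sprue:Runner:Ingate = 1 : 13.7/3.4 : 14.8/3.4 = 1:4.03:4.35


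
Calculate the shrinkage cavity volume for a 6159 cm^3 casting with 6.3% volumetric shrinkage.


Formula: V_shrink = V_casting * shrinkage_pct / 100
V_shrink = 6159 cm^3 * 6.3 / 100 = 388.0170 cm^3

Final answer: 388.0170 cm^3


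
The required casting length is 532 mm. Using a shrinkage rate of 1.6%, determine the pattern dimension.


Formula: L_pattern = L_casting * (1 + shrinkage_rate/100)
Shrinkage factor = 1 + 1.6/100 = 1.016
L_pattern = 532 mm * 1.016 = 540.5120 mm

Answer: 540.5120 mm


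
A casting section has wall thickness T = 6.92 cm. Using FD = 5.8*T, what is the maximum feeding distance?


Formula: FD = 5.8 * T  (riser feeding-distance rule)
FD = 5.8 * 6.92 cm = 40.1360 cm


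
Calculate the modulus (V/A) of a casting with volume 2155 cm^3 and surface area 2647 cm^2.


Formula: Casting Modulus M = V / A
M = 2155 cm^3 / 2647 cm^2 = 0.8141 cm

0.8141 cm


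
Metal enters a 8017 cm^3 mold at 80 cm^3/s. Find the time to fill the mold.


Formula: t_fill = V_mold / Q_flow
t = 8017 cm^3 / 80 cm^3/s = 100.2125 s


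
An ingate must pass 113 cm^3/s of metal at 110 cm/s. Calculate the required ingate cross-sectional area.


Formula: A_ingate = Q / v  (continuity equation)
A = 113 cm^3/s / 110 cm/s = 1.0273 cm^2

1.0273 cm^2


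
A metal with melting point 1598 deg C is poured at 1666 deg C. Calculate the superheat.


Formula: Superheat = T_pour - T_melt
Superheat = 1666 - 1598 = 68 deg C


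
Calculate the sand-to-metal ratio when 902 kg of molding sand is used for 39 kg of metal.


Formula: Sand-to-Metal Ratio = W_sand / W_metal
Ratio = 902 kg / 39 kg = 23.1282

Final answer: 23.1282


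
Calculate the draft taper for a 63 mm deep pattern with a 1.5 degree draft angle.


Formula: taper = depth * tan(draft_angle)
tan(1.5 deg) = 0.0261859
taper = 63 mm * 0.0261859 = 1.6497 mm

1.6497 mm


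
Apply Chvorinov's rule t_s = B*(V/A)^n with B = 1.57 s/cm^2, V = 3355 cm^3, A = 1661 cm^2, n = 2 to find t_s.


Formula: t_s = B * (V/A)^n  (Chvorinov's rule, n=2)
Modulus M = V/A = 3355/1661 = 2.019868 cm
M^2 = 2.019868^2 = 4.079867 cm^2
t_s = 1.57 * 4.079867 = 6.4054 s

6.4054 s


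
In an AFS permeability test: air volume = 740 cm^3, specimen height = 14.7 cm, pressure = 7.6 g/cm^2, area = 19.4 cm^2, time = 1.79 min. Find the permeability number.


Formula: Permeability Number P = (V * H) / (p * A * t)
Numerator: V * H = 740 * 14.7 = 10878.0
Denominator: p * A * t = 7.6 * 19.4 * 1.79 = 263.9176
P = 10878.0 / 263.9176 = 41.2174


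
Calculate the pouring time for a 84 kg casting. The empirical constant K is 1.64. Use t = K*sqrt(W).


Formula: t = K * sqrt(W)
sqrt(W) = sqrt(84) = 9.16515
t = 1.64 * 9.16515 = 15.0308 s


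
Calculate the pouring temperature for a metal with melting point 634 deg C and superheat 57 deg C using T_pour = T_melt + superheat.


Formula: T_pour = T_melt + Superheat
T_pour = 634 + 57 = 691 deg C

691 deg C


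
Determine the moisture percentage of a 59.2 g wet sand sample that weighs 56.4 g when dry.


Formula: MC = (W_wet - W_dry) / W_wet * 100
Water mass = 59.2 - 56.4 = 2.8 g
MC = 2.8 / 59.2 * 100 = 4.7297%

4.7297%


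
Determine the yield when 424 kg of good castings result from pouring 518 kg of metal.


Formula: Casting Yield = (W_good / W_total) * 100
Yield = (424 kg / 518 kg) * 100 = 81.8533%

81.8533%


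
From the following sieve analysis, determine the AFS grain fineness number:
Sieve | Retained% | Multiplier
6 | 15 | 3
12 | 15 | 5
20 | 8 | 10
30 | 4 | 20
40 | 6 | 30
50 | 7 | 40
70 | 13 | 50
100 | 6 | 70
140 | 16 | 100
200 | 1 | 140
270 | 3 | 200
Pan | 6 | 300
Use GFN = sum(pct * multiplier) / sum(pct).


Formula: GFN = sum(pct * multiplier) / sum(pct)
sum(pct * multiplier) = 5950
sum(pct) = 100
GFN = 5950 / 100 = 59.50

Answer: 59.50


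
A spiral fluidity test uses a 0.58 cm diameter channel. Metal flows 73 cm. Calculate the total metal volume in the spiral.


Formula: V = pi * (d/2)^2 * L  (cylinder volume)
Radius = 0.58/2 = 0.29 cm
V = pi * 0.29^2 * 73 = 19.2872 cm^3

Answer: 19.2872 cm^3


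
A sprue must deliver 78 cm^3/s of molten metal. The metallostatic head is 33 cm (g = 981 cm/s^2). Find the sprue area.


Formula: v = sqrt(2*g*h), A = Q/v
Velocity: v = sqrt(2 * 981 * 33) = sqrt(64746) = 254.4524 cm/s
Sprue area: A = Q / v = 78 / 254.4524 = 0.3065 cm^2

0.3065 cm^2


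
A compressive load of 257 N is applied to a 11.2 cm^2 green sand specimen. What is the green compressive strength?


Formula: Compressive Strength = Force / Area
Strength = 257 N / 11.2 cm^2 = 22.9464 N/cm^2

Final answer: 22.9464 N/cm^2


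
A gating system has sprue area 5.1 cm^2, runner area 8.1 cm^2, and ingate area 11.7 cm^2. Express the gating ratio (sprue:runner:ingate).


Sprue:Runner:Ingate = 1 : 8.1/5.1 : 11.7/5.1 = 1:1.59:2.29

Final answer: 1:1.59:2.29


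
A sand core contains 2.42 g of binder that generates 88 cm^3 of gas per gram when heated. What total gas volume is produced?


Formula: V_gas = W_binder * gas_evolution_rate
V = 2.42 g * 88 cm^3/g = 212.9600 cm^3

212.9600 cm^3


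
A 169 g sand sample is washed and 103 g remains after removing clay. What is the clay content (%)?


Formula: Clay% = (W_total - W_washed) / W_total * 100
Clay mass = 169 - 103 = 66 g
Clay% = 66 / 169 * 100 = 39.0533%

Answer: 39.0533%


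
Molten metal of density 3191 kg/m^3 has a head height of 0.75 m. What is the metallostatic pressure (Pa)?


Formula: P = rho * g * h
rho * g = 3191 * 9.81 = 31303.71 N/m^3
P = 31303.71 * 0.75 = 23477.7825 Pa


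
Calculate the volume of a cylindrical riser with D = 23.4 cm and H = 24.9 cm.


Formula: V = pi * (D/2)^2 * H  (cylinder volume)
Radius = D/2 = 23.4/2 = 11.7 cm
V = pi * 11.7^2 * 24.9 = 10708.3102 cm^3

Final answer: 10708.3102 cm^3


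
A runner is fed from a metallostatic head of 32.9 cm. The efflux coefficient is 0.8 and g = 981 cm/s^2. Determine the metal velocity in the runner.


Formula: v = Cd * sqrt(2 * g * h)  (Torricelli with discharge coefficient)
2*g*h = 2 * 981 * 32.9 = 64549.8 cm^2/s^2
sqrt(64549.8) = 254.06653 cm/s
v = 0.8 * 254.06653 = 203.2532 cm/s

Answer: 203.2532 cm/s


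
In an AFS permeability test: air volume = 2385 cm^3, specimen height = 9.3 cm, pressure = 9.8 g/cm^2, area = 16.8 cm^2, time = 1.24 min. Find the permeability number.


Formula: Permeability Number P = (V * H) / (p * A * t)
Numerator: V * H = 2385 * 9.3 = 22180.5
Denominator: p * A * t = 9.8 * 16.8 * 1.24 = 204.1536
P = 22180.5 / 204.1536 = 108.6461


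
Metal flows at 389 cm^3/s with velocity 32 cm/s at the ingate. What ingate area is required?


Formula: A_ingate = Q / v  (continuity equation)
A = 389 cm^3/s / 32 cm/s = 12.1562 cm^2

12.1562 cm^2


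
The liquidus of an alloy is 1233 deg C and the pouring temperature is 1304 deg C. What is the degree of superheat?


Formula: Superheat = T_pour - T_melt
Superheat = 1304 - 1233 = 71 deg C


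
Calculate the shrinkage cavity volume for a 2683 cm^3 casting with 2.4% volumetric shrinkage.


Formula: V_shrink = V_casting * shrinkage_pct / 100
V_shrink = 2683 cm^3 * 2.4 / 100 = 64.3920 cm^3


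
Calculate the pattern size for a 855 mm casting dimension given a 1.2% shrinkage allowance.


Formula: L_pattern = L_casting * (1 + shrinkage_rate/100)
Shrinkage factor = 1 + 1.2/100 = 1.012
L_pattern = 855 mm * 1.012 = 865.2600 mm

Answer: 865.2600 mm


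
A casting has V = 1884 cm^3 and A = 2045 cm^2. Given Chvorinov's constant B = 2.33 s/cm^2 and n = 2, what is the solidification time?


Formula: t_s = B * (V/A)^n  (Chvorinov's rule, n=2)
Modulus M = V/A = 1884/2045 = 0.921271 cm
M^2 = 0.921271^2 = 0.848740 cm^2
t_s = 2.33 * 0.848740 = 1.9776 s

Answer: 1.9776 s


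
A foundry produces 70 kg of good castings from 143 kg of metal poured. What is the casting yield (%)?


Formula: Casting Yield = (W_good / W_total) * 100
Yield = (70 kg / 143 kg) * 100 = 48.9510%

48.9510%


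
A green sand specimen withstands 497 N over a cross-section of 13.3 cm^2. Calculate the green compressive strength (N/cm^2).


Formula: Compressive Strength = Force / Area
Strength = 497 N / 13.3 cm^2 = 37.3684 N/cm^2

37.3684 N/cm^2


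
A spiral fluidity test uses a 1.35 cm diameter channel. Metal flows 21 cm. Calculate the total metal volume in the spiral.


Formula: V = pi * (d/2)^2 * L  (cylinder volume)
Radius = 1.35/2 = 0.675 cm
V = pi * 0.675^2 * 21 = 30.0592 cm^3


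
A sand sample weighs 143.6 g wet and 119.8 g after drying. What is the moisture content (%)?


Formula: MC = (W_wet - W_dry) / W_wet * 100
Water mass = 143.6 - 119.8 = 23.8 g
MC = 23.8 / 143.6 * 100 = 16.5738%

16.5738%


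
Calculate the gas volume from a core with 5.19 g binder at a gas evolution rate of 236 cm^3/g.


Formula: V_gas = W_binder * gas_evolution_rate
V = 5.19 g * 236 cm^3/g = 1224.8400 cm^3

Final answer: 1224.8400 cm^3


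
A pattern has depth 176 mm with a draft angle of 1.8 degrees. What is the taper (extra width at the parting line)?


Formula: taper = depth * tan(draft_angle)
tan(1.8 deg) = 0.0314263
taper = 176 mm * 0.0314263 = 5.5310 mm

5.5310 mm


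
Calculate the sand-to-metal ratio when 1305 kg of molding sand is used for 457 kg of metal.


Formula: Sand-to-Metal Ratio = W_sand / W_metal
Ratio = 1305 kg / 457 kg = 2.8556

Answer: 2.8556


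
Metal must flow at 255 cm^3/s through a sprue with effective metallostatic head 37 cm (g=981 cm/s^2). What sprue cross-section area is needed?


Formula: v = sqrt(2*g*h), A = Q/v
Velocity: v = sqrt(2 * 981 * 37) = sqrt(72594) = 269.4327 cm/s
Sprue area: A = Q / v = 255 / 269.4327 = 0.9464 cm^2


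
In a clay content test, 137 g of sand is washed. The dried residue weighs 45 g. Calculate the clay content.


Formula: Clay% = (W_total - W_washed) / W_total * 100
Clay mass = 137 - 45 = 92 g
Clay% = 92 / 137 * 100 = 67.1533%

Answer: 67.1533%


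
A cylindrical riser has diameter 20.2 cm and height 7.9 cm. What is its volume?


Formula: V = pi * (D/2)^2 * H  (cylinder volume)
Radius = D/2 = 20.2/2 = 10.1 cm
V = pi * 10.1^2 * 7.9 = 2531.7435 cm^3

2531.7435 cm^3


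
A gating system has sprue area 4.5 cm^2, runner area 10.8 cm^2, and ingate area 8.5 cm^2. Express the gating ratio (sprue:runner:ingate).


Sprue:Runner:Ingate = 1 : 10.8/4.5 : 8.5/4.5 = 1:2.40:1.89

1:2.40:1.89


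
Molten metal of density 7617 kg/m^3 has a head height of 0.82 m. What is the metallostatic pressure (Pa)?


Formula: P = rho * g * h
rho * g = 7617 * 9.81 = 74722.77 N/m^3
P = 74722.77 * 0.82 = 61272.6714 Pa

Final answer: 61272.6714 Pa


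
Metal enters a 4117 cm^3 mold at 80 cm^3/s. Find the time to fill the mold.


Formula: t_fill = V_mold / Q_flow
t = 4117 cm^3 / 80 cm^3/s = 51.4625 s

Answer: 51.4625 s


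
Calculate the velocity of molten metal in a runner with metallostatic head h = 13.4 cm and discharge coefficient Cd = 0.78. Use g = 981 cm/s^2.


Formula: v = Cd * sqrt(2 * g * h)  (Torricelli with discharge coefficient)
2*g*h = 2 * 981 * 13.4 = 26290.8 cm^2/s^2
sqrt(26290.8) = 162.14438 cm/s
v = 0.78 * 162.14438 = 126.4726 cm/s

126.4726 cm/s


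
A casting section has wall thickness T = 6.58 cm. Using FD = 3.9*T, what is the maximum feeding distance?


Formula: FD = 3.9 * T  (riser feeding-distance rule)
FD = 3.9 * 6.58 cm = 25.6620 cm

Answer: 25.6620 cm


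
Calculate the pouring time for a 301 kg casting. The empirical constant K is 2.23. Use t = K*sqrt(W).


Formula: t = K * sqrt(W)
sqrt(W) = sqrt(301) = 17.34935
t = 2.23 * 17.34935 = 38.6891 s

38.6891 s


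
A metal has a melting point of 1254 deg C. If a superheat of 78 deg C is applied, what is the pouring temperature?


Formula: T_pour = T_melt + Superheat
T_pour = 1254 + 78 = 1332 deg C

1332 deg C


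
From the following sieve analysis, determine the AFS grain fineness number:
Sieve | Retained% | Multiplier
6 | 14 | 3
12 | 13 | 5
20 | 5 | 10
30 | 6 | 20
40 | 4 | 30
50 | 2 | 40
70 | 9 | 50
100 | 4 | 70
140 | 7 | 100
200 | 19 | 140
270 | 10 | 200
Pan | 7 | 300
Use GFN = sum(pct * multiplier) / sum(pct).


Formula: GFN = sum(pct * multiplier) / sum(pct)
sum(pct * multiplier) = 8667
sum(pct) = 100
GFN = 8667 / 100 = 86.67


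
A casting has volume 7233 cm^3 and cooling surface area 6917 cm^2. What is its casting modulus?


Formula: Casting Modulus M = V / A
M = 7233 cm^3 / 6917 cm^2 = 1.0457 cm

1.0457 cm


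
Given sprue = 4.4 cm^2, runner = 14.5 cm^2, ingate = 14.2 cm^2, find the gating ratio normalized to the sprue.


Sprue:Runner:Ingate = 1 : 14.5/4.4 : 14.2/4.4 = 1:3.30:3.23

Final answer: 1:3.30:3.23


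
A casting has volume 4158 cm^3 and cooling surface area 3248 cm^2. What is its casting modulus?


Formula: Casting Modulus M = V / A
M = 4158 cm^3 / 3248 cm^2 = 1.2802 cm

1.2802 cm


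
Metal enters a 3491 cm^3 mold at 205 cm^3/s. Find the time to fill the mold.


Formula: t_fill = V_mold / Q_flow
t = 3491 cm^3 / 205 cm^3/s = 17.0293 s

17.0293 s


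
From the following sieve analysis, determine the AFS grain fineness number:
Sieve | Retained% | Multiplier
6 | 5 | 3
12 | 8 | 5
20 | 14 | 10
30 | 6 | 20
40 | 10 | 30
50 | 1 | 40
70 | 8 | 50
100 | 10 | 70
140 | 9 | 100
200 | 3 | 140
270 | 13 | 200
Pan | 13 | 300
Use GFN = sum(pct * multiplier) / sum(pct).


Formula: GFN = sum(pct * multiplier) / sum(pct)
sum(pct * multiplier) = 9575
sum(pct) = 100
GFN = 9575 / 100 = 95.75

Answer: 95.75


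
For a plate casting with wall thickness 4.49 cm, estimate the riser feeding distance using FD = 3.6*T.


Formula: FD = 3.6 * T  (riser feeding-distance rule)
FD = 3.6 * 4.49 cm = 16.1640 cm

Answer: 16.1640 cm


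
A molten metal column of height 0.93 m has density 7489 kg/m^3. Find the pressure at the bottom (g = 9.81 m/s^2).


Formula: P = rho * g * h
rho * g = 7489 * 9.81 = 73467.09 N/m^3
P = 73467.09 * 0.93 = 68324.3937 Pa

68324.3937 Pa


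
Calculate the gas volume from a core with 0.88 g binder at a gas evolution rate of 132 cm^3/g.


Formula: V_gas = W_binder * gas_evolution_rate
V = 0.88 g * 132 cm^3/g = 116.1600 cm^3


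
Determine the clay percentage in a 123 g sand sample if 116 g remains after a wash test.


Formula: Clay% = (W_total - W_washed) / W_total * 100
Clay mass = 123 - 116 = 7 g
Clay% = 7 / 123 * 100 = 5.6911%

5.6911%


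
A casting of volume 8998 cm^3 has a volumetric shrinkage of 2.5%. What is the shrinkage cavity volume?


Formula: V_shrink = V_casting * shrinkage_pct / 100
V_shrink = 8998 cm^3 * 2.5 / 100 = 224.9500 cm^3

Answer: 224.9500 cm^3


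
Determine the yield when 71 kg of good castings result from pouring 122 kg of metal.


Formula: Casting Yield = (W_good / W_total) * 100
Yield = (71 kg / 122 kg) * 100 = 58.1967%

58.1967%


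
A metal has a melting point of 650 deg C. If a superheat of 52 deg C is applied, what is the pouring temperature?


Formula: T_pour = T_melt + Superheat
T_pour = 650 + 52 = 702 deg C

702 deg C


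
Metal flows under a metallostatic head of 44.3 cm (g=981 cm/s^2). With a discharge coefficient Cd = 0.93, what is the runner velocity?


Formula: v = Cd * sqrt(2 * g * h)  (Torricelli with discharge coefficient)
2*g*h = 2 * 981 * 44.3 = 86916.6 cm^2/s^2
sqrt(86916.6) = 294.81621 cm/s
v = 0.93 * 294.81621 = 274.1791 cm/s

274.1791 cm/s


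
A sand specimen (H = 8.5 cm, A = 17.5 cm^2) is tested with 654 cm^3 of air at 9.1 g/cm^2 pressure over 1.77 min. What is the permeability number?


Formula: Permeability Number P = (V * H) / (p * A * t)
Numerator: V * H = 654 * 8.5 = 5559.0
Denominator: p * A * t = 9.1 * 17.5 * 1.77 = 281.8725
P = 5559.0 / 281.8725 = 19.7217

19.7217


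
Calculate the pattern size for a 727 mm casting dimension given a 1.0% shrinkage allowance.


Formula: L_pattern = L_casting * (1 + shrinkage_rate/100)
Shrinkage factor = 1 + 1.0/100 = 1.01
L_pattern = 727 mm * 1.01 = 734.2700 mm

Answer: 734.2700 mm


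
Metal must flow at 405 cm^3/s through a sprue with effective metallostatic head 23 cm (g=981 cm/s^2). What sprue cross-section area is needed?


Formula: v = sqrt(2*g*h), A = Q/v
Velocity: v = sqrt(2 * 981 * 23) = sqrt(45126) = 212.4288 cm/s
Sprue area: A = Q / v = 405 / 212.4288 = 1.9065 cm^2

Answer: 1.9065 cm^2


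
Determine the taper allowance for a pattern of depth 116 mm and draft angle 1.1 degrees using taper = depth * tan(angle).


Formula: taper = depth * tan(draft_angle)
tan(1.1 deg) = 0.0192010
taper = 116 mm * 0.0192010 = 2.2273 mm


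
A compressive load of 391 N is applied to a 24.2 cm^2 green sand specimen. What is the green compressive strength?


Formula: Compressive Strength = Force / Area
Strength = 391 N / 24.2 cm^2 = 16.1570 N/cm^2

Final answer: 16.1570 N/cm^2


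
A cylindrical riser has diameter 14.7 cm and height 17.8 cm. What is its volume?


Formula: V = pi * (D/2)^2 * H  (cylinder volume)
Radius = D/2 = 14.7/2 = 7.35 cm
V = pi * 7.35^2 * 17.8 = 3020.9571 cm^3


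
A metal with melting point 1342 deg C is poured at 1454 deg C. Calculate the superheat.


Formula: Superheat = T_pour - T_melt
Superheat = 1454 - 1342 = 112 deg C

Answer: 112 deg C


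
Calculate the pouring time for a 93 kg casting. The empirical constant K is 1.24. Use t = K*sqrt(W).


Formula: t = K * sqrt(W)
sqrt(W) = sqrt(93) = 9.64365
t = 1.24 * 9.64365 = 11.9581 s

Final answer: 11.9581 s


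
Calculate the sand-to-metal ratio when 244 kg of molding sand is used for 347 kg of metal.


Formula: Sand-to-Metal Ratio = W_sand / W_metal
Ratio = 244 kg / 347 kg = 0.7032

Final answer: 0.7032


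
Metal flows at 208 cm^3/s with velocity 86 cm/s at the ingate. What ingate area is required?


Formula: A_ingate = Q / v  (continuity equation)
A = 208 cm^3/s / 86 cm/s = 2.4186 cm^2

Answer: 2.4186 cm^2


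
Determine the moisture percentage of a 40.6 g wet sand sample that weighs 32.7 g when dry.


Formula: MC = (W_wet - W_dry) / W_wet * 100
Water mass = 40.6 - 32.7 = 7.9 g
MC = 7.9 / 40.6 * 100 = 19.4581%

Final answer: 19.4581%


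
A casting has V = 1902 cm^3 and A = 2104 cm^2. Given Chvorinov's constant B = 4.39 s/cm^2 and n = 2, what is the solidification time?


Formula: t_s = B * (V/A)^n  (Chvorinov's rule, n=2)
Modulus M = V/A = 1902/2104 = 0.903992 cm
M^2 = 0.903992^2 = 0.817202 cm^2
t_s = 4.39 * 0.817202 = 3.5875 s

3.5875 s


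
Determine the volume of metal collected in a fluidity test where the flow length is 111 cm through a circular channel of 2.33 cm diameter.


Formula: V = pi * (d/2)^2 * L  (cylinder volume)
Radius = 2.33/2 = 1.165 cm
V = pi * 1.165^2 * 111 = 473.2871 cm^3


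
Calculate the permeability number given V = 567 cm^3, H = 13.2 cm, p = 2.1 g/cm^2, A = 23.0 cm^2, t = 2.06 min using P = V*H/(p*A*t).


Formula: Permeability Number P = (V * H) / (p * A * t)
Numerator: V * H = 567 * 13.2 = 7484.4
Denominator: p * A * t = 2.1 * 23.0 * 2.06 = 99.498
P = 7484.4 / 99.498 = 75.2216

75.2216


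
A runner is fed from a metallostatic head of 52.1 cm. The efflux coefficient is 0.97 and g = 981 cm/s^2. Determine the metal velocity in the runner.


Formula: v = Cd * sqrt(2 * g * h)  (Torricelli with discharge coefficient)
2*g*h = 2 * 981 * 52.1 = 102220.2 cm^2/s^2
sqrt(102220.2) = 319.71894 cm/s
v = 0.97 * 319.71894 = 310.1274 cm/s

Answer: 310.1274 cm/s


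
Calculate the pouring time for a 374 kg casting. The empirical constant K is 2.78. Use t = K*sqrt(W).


Formula: t = K * sqrt(W)
sqrt(W) = sqrt(374) = 19.33908
t = 2.78 * 19.33908 = 53.7626 s


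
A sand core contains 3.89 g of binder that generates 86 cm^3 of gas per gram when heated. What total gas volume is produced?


Formula: V_gas = W_binder * gas_evolution_rate
V = 3.89 g * 86 cm^3/g = 334.5400 cm^3

Final answer: 334.5400 cm^3


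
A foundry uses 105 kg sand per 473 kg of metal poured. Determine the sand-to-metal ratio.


Formula: Sand-to-Metal Ratio = W_sand / W_metal
Ratio = 105 kg / 473 kg = 0.2220

Final answer: 0.2220


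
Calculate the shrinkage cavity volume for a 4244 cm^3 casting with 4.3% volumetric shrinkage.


Formula: V_shrink = V_casting * shrinkage_pct / 100
V_shrink = 4244 cm^3 * 4.3 / 100 = 182.4920 cm^3


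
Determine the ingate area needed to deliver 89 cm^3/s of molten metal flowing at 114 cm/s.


Formula: A_ingate = Q / v  (continuity equation)
A = 89 cm^3/s / 114 cm/s = 0.7807 cm^2

0.7807 cm^2


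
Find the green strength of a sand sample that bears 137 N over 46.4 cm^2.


Formula: Compressive Strength = Force / Area
Strength = 137 N / 46.4 cm^2 = 2.9526 N/cm^2

2.9526 N/cm^2


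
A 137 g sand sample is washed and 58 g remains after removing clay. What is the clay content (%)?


Formula: Clay% = (W_total - W_washed) / W_total * 100
Clay mass = 137 - 58 = 79 g
Clay% = 79 / 137 * 100 = 57.6642%

Final answer: 57.6642%


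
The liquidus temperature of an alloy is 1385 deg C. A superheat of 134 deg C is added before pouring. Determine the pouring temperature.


Formula: T_pour = T_melt + Superheat
T_pour = 1385 + 134 = 1519 deg C

Answer: 1519 deg C


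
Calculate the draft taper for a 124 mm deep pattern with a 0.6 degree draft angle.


Formula: taper = depth * tan(draft_angle)
tan(0.6 deg) = 0.0104724
taper = 124 mm * 0.0104724 = 1.2986 mm

Final answer: 1.2986 mm


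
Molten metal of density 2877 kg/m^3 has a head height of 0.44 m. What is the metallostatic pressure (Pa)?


Formula: P = rho * g * h
rho * g = 2877 * 9.81 = 28223.37 N/m^3
P = 28223.37 * 0.44 = 12418.2828 Pa

Final answer: 12418.2828 Pa


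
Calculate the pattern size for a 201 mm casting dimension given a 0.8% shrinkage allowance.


Formula: L_pattern = L_casting * (1 + shrinkage_rate/100)
Shrinkage factor = 1 + 0.8/100 = 1.008
L_pattern = 201 mm * 1.008 = 202.6080 mm

Final answer: 202.6080 mm


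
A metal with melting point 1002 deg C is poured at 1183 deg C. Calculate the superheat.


Formula: Superheat = T_pour - T_melt
Superheat = 1183 - 1002 = 181 deg C

181 deg C


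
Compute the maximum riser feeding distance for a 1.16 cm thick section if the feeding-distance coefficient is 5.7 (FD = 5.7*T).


Formula: FD = 5.7 * T  (riser feeding-distance rule)
FD = 5.7 * 1.16 cm = 6.6120 cm

Answer: 6.6120 cm


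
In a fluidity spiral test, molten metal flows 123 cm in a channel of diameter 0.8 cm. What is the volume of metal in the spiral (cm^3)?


Formula: V = pi * (d/2)^2 * L  (cylinder volume)
Radius = 0.8/2 = 0.4 cm
V = pi * 0.4^2 * 123 = 61.8265 cm^3

Answer: 61.8265 cm^3


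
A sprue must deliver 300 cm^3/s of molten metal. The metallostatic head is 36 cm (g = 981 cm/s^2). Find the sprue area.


Formula: v = sqrt(2*g*h), A = Q/v
Velocity: v = sqrt(2 * 981 * 36) = sqrt(70632) = 265.7668 cm/s
Sprue area: A = Q / v = 300 / 265.7668 = 1.1288 cm^2

Answer: 1.1288 cm^2
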